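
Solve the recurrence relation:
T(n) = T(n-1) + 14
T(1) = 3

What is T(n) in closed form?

Unrolling: T(n) = T(1) + 14·(n-1) = 3 + 14(n-1) = 14n - 11.

Answer: T(n) = 14n - 11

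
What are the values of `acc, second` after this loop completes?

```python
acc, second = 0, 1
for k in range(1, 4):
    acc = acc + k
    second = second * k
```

Sum and factorial of 1 to 3
`acc, second` takes the values: (0, 1) → (1, 1) → (3, 1) → (3, 2) → (6, 2) → (6, 6)

Answer: 6, 6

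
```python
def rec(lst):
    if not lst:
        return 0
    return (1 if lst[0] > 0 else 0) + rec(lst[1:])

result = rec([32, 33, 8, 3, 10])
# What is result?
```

Count of positive elements in [32, 33, 8, 3, 10] = 5

Answer: 5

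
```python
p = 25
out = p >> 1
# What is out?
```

Trace:
`p = 25` → p = 25
`out = p >> 1` → out = 12
So out = 12

Answer: 12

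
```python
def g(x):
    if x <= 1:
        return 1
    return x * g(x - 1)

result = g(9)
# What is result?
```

g(9) = 9 * 8 * 7 * 6 * 5 * 4 * 3 * 2 * 1 = 362880

Answer: 362880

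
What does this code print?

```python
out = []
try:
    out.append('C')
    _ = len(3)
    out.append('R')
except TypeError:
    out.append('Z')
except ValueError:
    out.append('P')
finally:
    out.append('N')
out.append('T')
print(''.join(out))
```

Execution trace: 'C' (try body) → 'Z' (except TypeError) → 'N' (finally) → 'T' (after the try/except). Output: CZNT

Answer: CZNT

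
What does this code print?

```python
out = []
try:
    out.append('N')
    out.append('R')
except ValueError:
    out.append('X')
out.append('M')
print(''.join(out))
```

Execution trace: 'N' (try body) → 'R' (try body, no exception) → 'M' (after the try/except). Output: NRM

Answer: NRM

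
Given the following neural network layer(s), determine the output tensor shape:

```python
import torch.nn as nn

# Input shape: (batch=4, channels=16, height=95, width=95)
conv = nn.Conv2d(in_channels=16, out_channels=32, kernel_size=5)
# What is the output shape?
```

Input: (4, 16, 95, 95) -> Output: (4, 32, 91, 91)

Answer: (4, 32, 91, 91)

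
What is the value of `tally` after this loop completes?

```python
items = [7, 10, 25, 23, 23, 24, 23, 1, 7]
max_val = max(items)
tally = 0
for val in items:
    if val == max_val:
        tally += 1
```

Count of max value 25 in [7, 10, 25, 23, 23, 24, 23, 1, 7]
`tally` takes the values: 0 → 1

Answer: 1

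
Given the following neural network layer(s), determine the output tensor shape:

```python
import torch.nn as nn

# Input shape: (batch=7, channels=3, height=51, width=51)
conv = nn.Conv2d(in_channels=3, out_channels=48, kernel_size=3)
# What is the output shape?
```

Input: (7, 3, 51, 51) -> Output: (7, 48, 49, 49)

Answer: (7, 48, 49, 49)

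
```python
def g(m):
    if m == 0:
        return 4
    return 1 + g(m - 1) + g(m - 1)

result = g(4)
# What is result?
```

g(m) = 1 + 2·g(m-1), g(0)=4. Closed form: (4+1)·2^4 - 1 = 79.

Answer: 79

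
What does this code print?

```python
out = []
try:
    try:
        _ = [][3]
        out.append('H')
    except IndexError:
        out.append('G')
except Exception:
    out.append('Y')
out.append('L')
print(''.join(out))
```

Execution trace: 'G' (inner except IndexError) → 'L' (after the try/except). Output: GL

Answer: GL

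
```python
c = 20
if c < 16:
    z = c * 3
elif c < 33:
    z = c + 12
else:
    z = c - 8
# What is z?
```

Trace:
`c = 20` → c = 20
`if c < 16: ...` → c < 16 is False, c < 33 is True → z = 32
So z = 32

Answer: 32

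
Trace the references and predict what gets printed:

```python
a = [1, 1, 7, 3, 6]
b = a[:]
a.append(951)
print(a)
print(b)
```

Key concept: slice [:] creates copy.
Step by step:
`a = [1, 1, 7, 3, 6]` → a = [1, 1, 7, 3, 6]
`b = a[:]` → b = [1, 1, 7, 3, 6]
`a.append(951)` → a = [1, 1, 7, 3, 6, 951]
`print(a)` → prints [1, 1, 7, 3, 6, 951]
`print(b)` → prints [1, 1, 7, 3, 6]

Answer:
[1, 1, 7, 3, 6, 951]
[1, 1, 7, 3, 6]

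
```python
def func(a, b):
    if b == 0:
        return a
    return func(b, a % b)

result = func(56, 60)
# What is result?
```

func(56, 60) -> func(60, 56) -> func(56, 4) -> func(4, 0) -> 4

Answer: 4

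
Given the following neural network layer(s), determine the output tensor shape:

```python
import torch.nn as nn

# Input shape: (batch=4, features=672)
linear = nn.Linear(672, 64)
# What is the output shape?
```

Input: (4, 672) -> Output: (4, 64)

Answer: (4, 64)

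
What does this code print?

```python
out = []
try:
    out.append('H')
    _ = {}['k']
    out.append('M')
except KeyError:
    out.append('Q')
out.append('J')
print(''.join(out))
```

Execution trace: 'H' (try body) → 'Q' (except KeyError) → 'J' (after the try/except). Output: HQJ

Answer: HQJ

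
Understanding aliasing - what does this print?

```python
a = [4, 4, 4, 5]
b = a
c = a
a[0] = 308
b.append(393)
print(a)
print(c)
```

Key concept: multiple aliases.
Step by step:
`a = [4, 4, 4, 5]` → a = [4, 4, 4, 5]
`b = a` → b = [4, 4, 4, 5] (same object as a)
`c = a` → c = [4, 4, 4, 5] (same object as a, b)
`a[0] = 308` → a = [308, 4, 4, 5] (same object as b, c); b = [308, 4, 4, 5] (same object as a, c); c = [308, 4, 4, 5] (same object as a, b)
`b.append(393)` → a = [308, 4, 4, 5, 393] (same object as b, c); b = [308, 4, 4, 5, 393] (same object as a, c); c = [308, 4, 4, 5, 393] (same object as a, b)
`print(a)` → prints [308, 4, 4, 5, 393]
`print(c)` → prints [308, 4, 4, 5, 393]

Answer:
[308, 4, 4, 5, 393]
[308, 4, 4, 5, 393]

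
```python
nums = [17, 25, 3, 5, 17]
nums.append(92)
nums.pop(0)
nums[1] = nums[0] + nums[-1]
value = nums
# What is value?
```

Trace:
`nums = [17, 25, 3, 5, 17]` → nums = [17, 25, 3, 5, 17]
`nums.append(92)` → nums = [17, 25, 3, 5, 17, 92]
`nums.pop(0)` → nums = [25, 3, 5, 17, 92]
`nums[1] = nums[0] + nums[-1]` → nums = [25, 117, 5, 17, 92]
`value = nums` → value = [25, 117, 5, 17, 92]
So value = [25, 117, 5, 17, 92]

Answer: [25, 117, 5, 17, 92]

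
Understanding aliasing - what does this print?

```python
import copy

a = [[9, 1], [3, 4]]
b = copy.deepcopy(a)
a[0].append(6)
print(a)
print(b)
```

Key concept: deep copy is fully independent.
Step by step:
`a = [[9, 1], [3, 4]]` → a = [[9, 1], [3, 4]]
`b = copy.deepcopy(a)` → b = [[9, 1], [3, 4]]
`a[0].append(6)` → a = [[9, 1, 6], [3, 4]]
`print(a)` → prints [[9, 1, 6], [3, 4]]
`print(b)` → prints [[9, 1], [3, 4]]

Answer:
[[9, 1, 6], [3, 4]]
[[9, 1], [3, 4]]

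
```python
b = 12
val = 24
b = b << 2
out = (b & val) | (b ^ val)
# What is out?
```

Trace:
`b = 12` → b = 12
`val = 24` → val = 24
`b = b << 2` → b = 48
`out = (b & val) | (b ^ val)` → out = 56
So out = 56

Answer: 56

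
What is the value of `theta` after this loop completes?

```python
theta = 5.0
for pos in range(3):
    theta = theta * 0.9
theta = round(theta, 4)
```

Exponential decay: 5.0 * 0.9^3
`theta` takes the values: 5.0 → 4.5 → 4.05 → 3.645

Answer: 3.645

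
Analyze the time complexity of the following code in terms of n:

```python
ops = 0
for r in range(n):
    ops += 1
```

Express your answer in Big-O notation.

Each loop level contributes: n. Multiplying the contributions gives O(n).

Answer: O(n)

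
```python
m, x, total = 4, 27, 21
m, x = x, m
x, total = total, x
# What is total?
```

Trace:
`m, x, total = 4, 27, 21` → m = 4; x = 27; total = 21
`m, x = x, m` → m = 27; x = 4
`x, total = total, x` → x = 21; total = 4
So total = 4

Answer: 4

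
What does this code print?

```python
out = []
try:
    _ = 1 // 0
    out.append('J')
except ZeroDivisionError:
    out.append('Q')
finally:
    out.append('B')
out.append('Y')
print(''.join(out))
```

Execution trace: 'Q' (except ZeroDivisionError) → 'B' (finally) → 'Y' (after the try/except). Output: QBY

Answer: QBY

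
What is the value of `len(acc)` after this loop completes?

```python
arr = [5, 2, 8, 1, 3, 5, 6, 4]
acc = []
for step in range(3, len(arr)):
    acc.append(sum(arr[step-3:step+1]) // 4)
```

Number of 4-element averages
`acc` takes the values: [] → [4] → [4, 3] → [4, 3, 4] → [4, 3, 4, 3] → [4, 3, 4, 3, 4]
So `len(acc)` = 5

Answer: 5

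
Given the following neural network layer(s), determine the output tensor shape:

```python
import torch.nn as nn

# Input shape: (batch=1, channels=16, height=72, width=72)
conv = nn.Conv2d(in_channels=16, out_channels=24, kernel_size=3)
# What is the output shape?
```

Input: (1, 16, 72, 72) -> Output: (1, 24, 70, 70)

Answer: (1, 24, 70, 70)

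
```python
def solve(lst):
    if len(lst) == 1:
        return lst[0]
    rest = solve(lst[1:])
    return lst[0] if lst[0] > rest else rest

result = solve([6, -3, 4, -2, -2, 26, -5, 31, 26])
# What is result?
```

Recursive max over [6, -3, 4, -2, -2, 26, -5, 31, 26] = 31

Answer: 31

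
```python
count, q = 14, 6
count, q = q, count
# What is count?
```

Trace:
`count, q = 14, 6` → count = 14; q = 6
`count, q = q, count` → count = 6; q = 14
So count = 6

Answer: 6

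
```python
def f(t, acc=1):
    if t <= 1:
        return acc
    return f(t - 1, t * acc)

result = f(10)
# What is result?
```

Accumulator trace (n, acc): (10, 1) -> (9, 10) -> (8, 90) -> (7, 720) -> (6, 5040) -> (5, 30240) -> (4, 151200) -> (3, 604800) -> (2, 1814400) -> (1, 3628800) -> return 3628800

Answer: 3628800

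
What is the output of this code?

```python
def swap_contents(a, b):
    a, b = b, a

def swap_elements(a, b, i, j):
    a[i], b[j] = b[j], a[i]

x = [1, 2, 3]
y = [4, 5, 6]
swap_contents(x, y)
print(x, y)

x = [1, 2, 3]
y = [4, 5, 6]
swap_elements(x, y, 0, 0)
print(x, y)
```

Key concept: parameter rebinding vs mutation.
Step by step:
`x = [1, 2, 3]` → x = [1, 2, 3]
`y = [4, 5, 6]` → y = [4, 5, 6]
`swap_contents(x, y)` → no visible change to tracked variables
`print(x, y)` → prints [1, 2, 3] [4, 5, 6]
`x = [1, 2, 3]` → x = [1, 2, 3]
`y = [4, 5, 6]` → y = [4, 5, 6]
`swap_elements(x, y, 0, 0)` → x = [4, 2, 3]; y = [1, 5, 6]
`print(x, y)` → prints [4, 2, 3] [1, 5, 6]

Answer:
[1, 2, 3] [4, 5, 6]
[4, 2, 3] [1, 5, 6]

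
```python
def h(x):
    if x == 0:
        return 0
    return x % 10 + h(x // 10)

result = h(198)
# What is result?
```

Sum of digits of 198: 8 + 9 + 1 = 18

Answer: 18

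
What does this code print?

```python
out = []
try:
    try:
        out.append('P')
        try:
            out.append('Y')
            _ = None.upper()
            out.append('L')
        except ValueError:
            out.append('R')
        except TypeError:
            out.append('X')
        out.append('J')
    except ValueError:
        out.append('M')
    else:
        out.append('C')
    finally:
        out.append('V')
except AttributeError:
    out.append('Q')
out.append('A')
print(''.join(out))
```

Execution trace: 'P' (try body) → 'Y' (inner try body) → 'V' (finally) → 'Q' (outer except AttributeError) → 'A' (after the try/except). Output: PYVQA

Answer: PYVQA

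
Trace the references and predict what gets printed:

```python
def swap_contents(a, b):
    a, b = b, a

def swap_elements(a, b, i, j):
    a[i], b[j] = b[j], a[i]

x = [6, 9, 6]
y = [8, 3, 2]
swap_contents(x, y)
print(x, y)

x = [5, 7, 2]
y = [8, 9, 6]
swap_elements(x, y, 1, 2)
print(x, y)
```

Key concept: parameter rebinding vs mutation.
Step by step:
`x = [6, 9, 6]` → x = [6, 9, 6]
`y = [8, 3, 2]` → y = [8, 3, 2]
`swap_contents(x, y)` → no visible change to tracked variables
`print(x, y)` → prints [6, 9, 6] [8, 3, 2]
`x = [5, 7, 2]` → x = [5, 7, 2]
`y = [8, 9, 6]` → y = [8, 9, 6]
`swap_elements(x, y, 1, 2)` → x = [5, 6, 2]; y = [8, 9, 7]
`print(x, y)` → prints [5, 6, 2] [8, 9, 7]

Answer:
[6, 9, 6] [8, 3, 2]
[5, 6, 2] [8, 9, 7]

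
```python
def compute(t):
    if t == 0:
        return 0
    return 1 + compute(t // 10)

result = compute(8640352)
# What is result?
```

Count of digits of 8640352: 7

Answer: 7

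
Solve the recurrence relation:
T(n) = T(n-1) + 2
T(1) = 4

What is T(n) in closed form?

Unrolling: T(n) = T(1) + 2·(n-1) = 4 + 2(n-1) = 2n + 2.

Answer: T(n) = 2n + 2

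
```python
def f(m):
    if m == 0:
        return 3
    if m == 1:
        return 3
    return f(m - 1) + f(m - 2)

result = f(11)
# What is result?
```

Build up from base cases: f(0)=3, f(1)=3, f(2)=6, f(3)=9, f(4)=15, f(5)=24, f(6)=39, ..., f(11)=432

Answer: 432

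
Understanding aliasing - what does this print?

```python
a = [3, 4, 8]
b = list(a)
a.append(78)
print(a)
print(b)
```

Key concept: list() constructor creates copy.
Step by step:
`a = [3, 4, 8]` → a = [3, 4, 8]
`b = list(a)` → b = [3, 4, 8]
`a.append(78)` → a = [3, 4, 8, 78]
`print(a)` → prints [3, 4, 8, 78]
`print(b)` → prints [3, 4, 8]

Answer:
[3, 4, 8, 78]
[3, 4, 8]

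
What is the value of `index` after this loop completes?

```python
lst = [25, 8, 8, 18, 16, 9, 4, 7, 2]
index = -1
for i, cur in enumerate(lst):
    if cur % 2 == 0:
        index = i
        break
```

First even number index in [25, 8, 8, 18, 16, 9, 4, 7, 2]
`index` takes the values: -1 → 1

Answer: 1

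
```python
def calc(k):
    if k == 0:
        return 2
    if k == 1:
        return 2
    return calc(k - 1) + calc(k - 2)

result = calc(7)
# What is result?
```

Build up from base cases: calc(0)=2, calc(1)=2, calc(2)=4, calc(3)=6, calc(4)=10, calc(5)=16, calc(6)=26, ..., calc(7)=42

Answer: 42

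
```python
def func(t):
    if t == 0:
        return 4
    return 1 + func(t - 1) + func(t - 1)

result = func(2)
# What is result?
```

func(t) = 1 + 2·func(t-1), func(0)=4. Closed form: (4+1)·2^2 - 1 = 19.

Answer: 19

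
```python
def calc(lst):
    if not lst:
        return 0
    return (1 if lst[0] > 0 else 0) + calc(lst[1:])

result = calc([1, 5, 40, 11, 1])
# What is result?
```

Count of positive elements in [1, 5, 40, 11, 1] = 5

Answer: 5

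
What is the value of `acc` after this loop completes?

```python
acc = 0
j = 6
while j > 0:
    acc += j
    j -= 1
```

Sum 6 down to 1
`acc` takes the values: 0 → 6 → 11 → 15 → 18 → 20 → 21

Answer: 21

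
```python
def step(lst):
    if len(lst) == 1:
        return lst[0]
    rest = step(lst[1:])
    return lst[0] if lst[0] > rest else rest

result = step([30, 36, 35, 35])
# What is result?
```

Recursive max over [30, 36, 35, 35] = 36

Answer: 36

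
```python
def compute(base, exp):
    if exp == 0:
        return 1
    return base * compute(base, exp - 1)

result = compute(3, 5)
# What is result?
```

compute(3, 5) = 3 * 3 * 3 * 3 * 3 = 243

Answer: 243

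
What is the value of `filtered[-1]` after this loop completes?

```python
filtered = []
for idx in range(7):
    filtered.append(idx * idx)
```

Last element of squares 0 to 6
`filtered` takes the values: [] → [0] → [0, 1] → [0, 1, 4] → [0, 1, 4, 9] → [0, 1, 4, 9, 16] → [0, 1, 4, 9, 16, 25] → [0, 1, 4, 9, 16, 25, 36]
So `filtered[-1]` = 36

Answer: 36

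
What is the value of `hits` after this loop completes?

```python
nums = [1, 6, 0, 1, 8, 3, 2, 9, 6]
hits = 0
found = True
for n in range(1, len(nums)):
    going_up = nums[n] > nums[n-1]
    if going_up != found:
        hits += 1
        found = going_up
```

Count direction changes in [1, 6, 0, 1, 8, 3, 2, 9, 6]
`hits` takes the values: 0 → 1 → 2 → 3 → 4 → 5

Answer: 5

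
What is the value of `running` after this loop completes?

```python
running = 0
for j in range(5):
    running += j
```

Sum of 0 to 4 = 10
`running` takes the values: 0 → 1 → 3 → 6 → 10

Answer: 10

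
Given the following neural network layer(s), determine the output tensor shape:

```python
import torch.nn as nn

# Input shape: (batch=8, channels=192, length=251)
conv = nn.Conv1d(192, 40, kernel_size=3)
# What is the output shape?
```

Input: (8, 192, 251) -> Output: (8, 40, 249)

Answer: (8, 40, 249)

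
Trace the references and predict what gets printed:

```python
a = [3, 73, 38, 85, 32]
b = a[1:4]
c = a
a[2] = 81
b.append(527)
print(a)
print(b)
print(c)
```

Key concept: slice vs alias.
Step by step:
`a = [3, 73, 38, 85, 32]` → a = [3, 73, 38, 85, 32]
`b = a[1:4]` → b = [73, 38, 85]
`c = a` → c = [3, 73, 38, 85, 32] (same object as a)
`a[2] = 81` → a = [3, 73, 81, 85, 32] (same object as c); c = [3, 73, 81, 85, 32] (same object as a)
`b.append(527)` → b = [73, 38, 85, 527]
`print(a)` → prints [3, 73, 81, 85, 32]
`print(b)` → prints [73, 38, 85, 527]
`print(c)` → prints [3, 73, 81, 85, 32]

Answer:
[3, 73, 81, 85, 32]
[73, 38, 85, 527]
[3, 73, 81, 85, 32]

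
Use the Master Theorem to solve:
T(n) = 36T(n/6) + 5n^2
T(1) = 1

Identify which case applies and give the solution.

a=36, b=6, f(n)=5n^2. log_6(36) = 2. Since c=2 = 2, Case 2 applies: T(n) = Θ(n^log_b(a) · log n) = O(n^2 log n).

Answer: O(n^2 log n) - Case 2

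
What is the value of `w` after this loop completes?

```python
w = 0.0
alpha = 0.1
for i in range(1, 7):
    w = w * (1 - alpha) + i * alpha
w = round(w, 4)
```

Moving average with lr=0.1
`w` takes the values: 0.0 → 0.1 → 0.29 → 0.561 → 0.9049 → 1.31441 → 1.782969 → 1.783

Answer: 1.783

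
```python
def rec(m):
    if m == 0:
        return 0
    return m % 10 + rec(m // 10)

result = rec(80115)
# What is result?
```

Sum of digits of 80115: 5 + 1 + 1 + 0 + 8 = 15

Answer: 15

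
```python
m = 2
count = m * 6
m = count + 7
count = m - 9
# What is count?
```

Trace:
`m = 2` → m = 2
`count = m * 6` → count = 12
`m = count + 7` → m = 19
`count = m - 9` → count = 10
So count = 10

Answer: 10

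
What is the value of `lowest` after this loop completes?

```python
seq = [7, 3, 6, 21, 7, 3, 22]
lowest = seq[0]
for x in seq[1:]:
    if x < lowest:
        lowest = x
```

Minimum of [7, 3, 6, 21, 7, 3, 22]
`lowest` takes the values: 7 → 3

Answer: 3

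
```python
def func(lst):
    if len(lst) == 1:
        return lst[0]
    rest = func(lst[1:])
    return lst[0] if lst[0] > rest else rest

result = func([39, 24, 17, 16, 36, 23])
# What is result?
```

Recursive max over [39, 24, 17, 16, 36, 23] = 39

Answer: 39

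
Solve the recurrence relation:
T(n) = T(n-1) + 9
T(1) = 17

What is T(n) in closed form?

Unrolling: T(n) = T(1) + 9·(n-1) = 17 + 9(n-1) = 9n + 8.

Answer: T(n) = 9n + 8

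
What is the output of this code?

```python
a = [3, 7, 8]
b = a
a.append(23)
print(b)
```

Key concept: basic list aliasing.
Step by step:
`a = [3, 7, 8]` → a = [3, 7, 8]
`b = a` → b = [3, 7, 8] (same object as a)
`a.append(23)` → a = [3, 7, 8, 23] (same object as b); b = [3, 7, 8, 23] (same object as a)
`print(b)` → prints [3, 7, 8, 23]

Answer: [3, 7, 8, 23]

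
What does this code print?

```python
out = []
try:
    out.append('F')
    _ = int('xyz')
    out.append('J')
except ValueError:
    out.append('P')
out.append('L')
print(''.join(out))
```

Execution trace: 'F' (try body) → 'P' (except ValueError) → 'L' (after the try/except). Output: FPL

Answer: FPL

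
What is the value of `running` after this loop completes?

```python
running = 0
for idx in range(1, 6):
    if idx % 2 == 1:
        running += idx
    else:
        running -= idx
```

Add odd, subtract even
`running` takes the values: 0 → 1 → -1 → 2 → -2 → 3

Answer: 3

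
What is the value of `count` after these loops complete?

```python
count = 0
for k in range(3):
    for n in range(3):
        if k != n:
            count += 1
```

3² - 3 (exclude diagonal)
`count` takes the values: 0 → 1 → 2 → 3 → 4 → 5 → 6

Answer: 6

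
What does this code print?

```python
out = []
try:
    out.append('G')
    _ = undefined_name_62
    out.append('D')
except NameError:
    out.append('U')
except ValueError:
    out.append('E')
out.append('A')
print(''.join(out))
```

Execution trace: 'G' (try body) → 'U' (except NameError) → 'A' (after the try/except). Output: GUA

Answer: GUA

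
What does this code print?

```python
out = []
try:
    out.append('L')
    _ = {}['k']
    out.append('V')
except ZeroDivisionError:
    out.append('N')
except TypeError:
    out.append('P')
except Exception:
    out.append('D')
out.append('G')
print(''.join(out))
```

Execution trace: 'L' (try body) → 'D' (except Exception) → 'G' (after the try/except). Output: LDG

Answer: LDG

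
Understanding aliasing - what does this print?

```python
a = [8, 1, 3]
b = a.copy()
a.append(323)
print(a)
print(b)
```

Key concept: list.copy() creates independent copy.
Step by step:
`a = [8, 1, 3]` → a = [8, 1, 3]
`b = a.copy()` → b = [8, 1, 3]
`a.append(323)` → a = [8, 1, 3, 323]
`print(a)` → prints [8, 1, 3, 323]
`print(b)` → prints [8, 1, 3]

Answer:
[8, 1, 3, 323]
[8, 1, 3]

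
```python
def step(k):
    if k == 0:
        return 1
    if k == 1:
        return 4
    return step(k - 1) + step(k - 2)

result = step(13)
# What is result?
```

Build up from base cases: step(0)=1, step(1)=4, step(2)=5, step(3)=9, step(4)=14, step(5)=23, step(6)=37, ..., step(13)=1076

Answer: 1076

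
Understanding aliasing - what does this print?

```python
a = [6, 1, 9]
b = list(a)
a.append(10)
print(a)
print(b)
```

Key concept: list() constructor creates copy.
Step by step:
`a = [6, 1, 9]` → a = [6, 1, 9]
`b = list(a)` → b = [6, 1, 9]
`a.append(10)` → a = [6, 1, 9, 10]
`print(a)` → prints [6, 1, 9, 10]
`print(b)` → prints [6, 1, 9]

Answer:
[6, 1, 9, 10]
[6, 1, 9]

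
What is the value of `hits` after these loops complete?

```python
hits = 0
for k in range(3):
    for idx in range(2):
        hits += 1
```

3 * 2 = 6
`hits` takes the values: 0 → 1 → 2 → 3 → 4 → 5 → 6

Answer: 6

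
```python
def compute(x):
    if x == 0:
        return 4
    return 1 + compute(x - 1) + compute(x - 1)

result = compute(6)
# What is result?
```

compute(x) = 1 + 2·compute(x-1), compute(0)=4. Closed form: (4+1)·2^6 - 1 = 319.

Answer: 319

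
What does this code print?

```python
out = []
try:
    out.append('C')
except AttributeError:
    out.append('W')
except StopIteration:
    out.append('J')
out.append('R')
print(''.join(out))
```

Execution trace: 'C' (try body, no exception) → 'R' (after the try/except). Output: CR

Answer: CR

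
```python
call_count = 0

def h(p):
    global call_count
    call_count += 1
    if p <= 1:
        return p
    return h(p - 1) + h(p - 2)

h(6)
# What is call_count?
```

Calls(p) = 1 + Calls(p-1) + Calls(p-2); Calls(0)=Calls(1)=1. For p=6 this gives 25.

Answer: 25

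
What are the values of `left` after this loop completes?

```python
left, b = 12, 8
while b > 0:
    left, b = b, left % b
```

GCD of 12 and 8
`left` takes the values: 12 → 8 → 4

Answer: 4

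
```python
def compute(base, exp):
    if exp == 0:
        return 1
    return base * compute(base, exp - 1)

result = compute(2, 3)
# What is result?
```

compute(2, 3) = 2 * 2 * 2 = 8

Answer: 8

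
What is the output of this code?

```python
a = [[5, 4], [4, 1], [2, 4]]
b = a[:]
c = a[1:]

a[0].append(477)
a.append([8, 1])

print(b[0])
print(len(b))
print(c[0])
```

Key concept: slice with nested mutation.
Step by step:
`a = [[5, 4], [4, 1], [2, 4]]` → a = [[5, 4], [4, 1], [2, 4]]
`b = a[:]` → b = [[5, 4], [4, 1], [2, 4]]
`c = a[1:]` → c = [[4, 1], [2, 4]]
`a[0].append(477)` → a = [[5, 4, 477], [4, 1], [2, 4]]; b = [[5, 4, 477], [4, 1], [2, 4]]
`a.append([8, 1])` → a = [[5, 4, 477], [4, 1], [2, 4], [8, 1]]
`print(b[0])` → prints [5, 4, 477]
`print(len(b))` → prints 3
`print(c[0])` → prints [4, 1]

Answer:
[5, 4, 477]
3
[4, 1]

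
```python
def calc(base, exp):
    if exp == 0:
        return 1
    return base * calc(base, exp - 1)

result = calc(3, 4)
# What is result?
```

calc(3, 4) = 3 * 3 * 3 * 3 = 81

Answer: 81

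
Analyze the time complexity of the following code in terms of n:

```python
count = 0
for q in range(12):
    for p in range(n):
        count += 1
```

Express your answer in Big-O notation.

Each loop level contributes: 1 × n. Multiplying the contributions gives O(n).

Answer: O(n)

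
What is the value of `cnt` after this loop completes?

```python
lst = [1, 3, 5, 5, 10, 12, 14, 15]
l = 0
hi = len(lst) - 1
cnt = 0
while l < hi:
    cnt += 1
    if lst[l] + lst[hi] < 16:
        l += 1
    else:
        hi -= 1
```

Steps to find pair summing to 16
`cnt` takes the values: 0 → 1 → 2 → 3 → 4 → 5 → 6 → 7

Answer: 7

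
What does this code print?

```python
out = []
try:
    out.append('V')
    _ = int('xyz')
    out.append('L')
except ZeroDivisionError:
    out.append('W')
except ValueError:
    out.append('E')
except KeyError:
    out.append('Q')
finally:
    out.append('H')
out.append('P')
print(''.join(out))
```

Execution trace: 'V' (try body) → 'E' (except ValueError) → 'H' (finally) → 'P' (after the try/except). Output: VEHP

Answer: VEHP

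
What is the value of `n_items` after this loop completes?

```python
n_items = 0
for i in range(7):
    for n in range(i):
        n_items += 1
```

Triangle number: 0+1+2+...+6
`n_items` takes the values: 0 → 1 → 2 → 3 → 4 → 5 → 6 → 7 → 8 → 9 → 10 → 11 → 12 → 13 → 14 → 15 → 16 → 17 → 18 → 19 → 20 → 21

Answer: 21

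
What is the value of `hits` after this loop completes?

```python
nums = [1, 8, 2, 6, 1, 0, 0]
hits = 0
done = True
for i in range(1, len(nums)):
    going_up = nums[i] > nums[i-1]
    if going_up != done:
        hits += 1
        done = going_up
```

Count direction changes in [1, 8, 2, 6, 1, 0, 0]
`hits` takes the values: 0 → 1 → 2 → 3

Answer: 3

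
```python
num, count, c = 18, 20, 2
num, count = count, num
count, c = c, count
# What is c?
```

Trace:
`num, count, c = 18, 20, 2` → num = 18; count = 20; c = 2
`num, count = count, num` → num = 20; count = 18
`count, c = c, count` → count = 2; c = 18
So c = 18

Answer: 18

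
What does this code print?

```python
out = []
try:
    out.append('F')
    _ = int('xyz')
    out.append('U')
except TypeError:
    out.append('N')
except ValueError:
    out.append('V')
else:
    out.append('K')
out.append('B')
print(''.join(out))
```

Execution trace: 'F' (try body) → 'V' (except ValueError) → 'B' (after the try/except). Output: FVB

Answer: FVB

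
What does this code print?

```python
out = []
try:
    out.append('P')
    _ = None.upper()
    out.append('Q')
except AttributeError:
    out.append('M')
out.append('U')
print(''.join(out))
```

Execution trace: 'P' (try body) → 'M' (except AttributeError) → 'U' (after the try/except). Output: PMU

Answer: PMU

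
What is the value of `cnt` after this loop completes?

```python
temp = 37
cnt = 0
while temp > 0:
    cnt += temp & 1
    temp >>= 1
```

Count set bits in 37 (binary: 0b100101)
`cnt` takes the values: 0 → 1 → 2 → 3

Answer: 3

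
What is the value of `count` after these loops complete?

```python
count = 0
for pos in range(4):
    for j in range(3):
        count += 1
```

4 * 3 = 12
`count` takes the values: 0 → 1 → 2 → 3 → 4 → 5 → 6 → 7 → 8 → 9 → 10 → 11 → 12

Answer: 12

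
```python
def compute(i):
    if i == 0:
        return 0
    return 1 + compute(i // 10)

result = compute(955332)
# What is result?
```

Count of digits of 955332: 6

Answer: 6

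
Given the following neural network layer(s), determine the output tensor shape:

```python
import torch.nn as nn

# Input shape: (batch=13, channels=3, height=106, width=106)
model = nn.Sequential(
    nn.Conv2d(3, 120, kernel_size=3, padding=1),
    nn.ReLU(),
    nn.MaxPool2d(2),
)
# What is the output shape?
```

Input: (13, 3, 106, 106) -> after Conv2d: (13, 120, 106, 106) -> after ReLU: (13, 120, 106, 106) -> Output: (13, 120, 53, 53)

Answer: (13, 120, 53, 53)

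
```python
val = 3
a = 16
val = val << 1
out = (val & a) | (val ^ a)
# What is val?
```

Trace:
`val = 3` → val = 3
`a = 16` → a = 16
`val = val << 1` → val = 6
`out = (val & a) | (val ^ a)` → out = 22
So val = 6

Answer: 6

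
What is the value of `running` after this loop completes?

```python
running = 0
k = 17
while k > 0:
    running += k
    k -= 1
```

Sum 17 down to 1
`running` takes the values: 0 → 17 → 33 → 48 → 62 → 75 → 87 → 98 → 108 → 117 → 125 → 132 → 138 → 143 → 147 → 150 → 152 → 153

Answer: 153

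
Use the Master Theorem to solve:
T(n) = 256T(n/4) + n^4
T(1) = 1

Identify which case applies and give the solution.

a=256, b=4, f(n)=n^4. log_4(256) = 4. Since c=4 = 4, Case 2 applies: T(n) = Θ(n^log_b(a) · log n) = O(n^4 log n).

Answer: O(n^4 log n) - Case 2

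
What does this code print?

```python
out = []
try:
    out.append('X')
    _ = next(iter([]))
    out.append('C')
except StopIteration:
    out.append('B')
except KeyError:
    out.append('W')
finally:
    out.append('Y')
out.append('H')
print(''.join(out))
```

Execution trace: 'X' (try body) → 'B' (except StopIteration) → 'Y' (finally) → 'H' (after the try/except). Output: XBYH

Answer: XBYH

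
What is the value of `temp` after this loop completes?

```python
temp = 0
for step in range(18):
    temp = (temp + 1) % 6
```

Increment mod 6, 18 times = 0
`temp` takes the values: 0 → 1 → 2 → 3 → 4 → 5 → 0 → 1 → 2 → 3 → 4 → 5 → 0 → 1 → 2 → 3 → 4 → 5 → 0

Answer: 0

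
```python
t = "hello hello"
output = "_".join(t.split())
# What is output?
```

Trace:
`t = "hello hello"` → t = 'hello hello'
`output = "_".join(t.split())` → output = 'hello_hello'
So output = 'hello_hello'

Answer: 'hello_hello'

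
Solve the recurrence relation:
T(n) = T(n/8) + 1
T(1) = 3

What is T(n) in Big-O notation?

Each step divides n by 8 and adds 1. After log_8(n) steps we reach T(1)=3. So T(n) = 1·log_8(n) + 3 = O(log n).

Answer: O(log n)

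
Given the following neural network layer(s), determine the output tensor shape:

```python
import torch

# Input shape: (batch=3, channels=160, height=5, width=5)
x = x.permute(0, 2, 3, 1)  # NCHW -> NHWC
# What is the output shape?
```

Input: (3, 160, 5, 5) -> Output: (3, 5, 5, 160)

Answer: (3, 5, 5, 160)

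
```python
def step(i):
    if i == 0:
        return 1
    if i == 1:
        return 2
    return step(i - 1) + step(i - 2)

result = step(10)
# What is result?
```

Build up from base cases: step(0)=1, step(1)=2, step(2)=3, step(3)=5, step(4)=8, step(5)=13, step(6)=21, ..., step(10)=144

Answer: 144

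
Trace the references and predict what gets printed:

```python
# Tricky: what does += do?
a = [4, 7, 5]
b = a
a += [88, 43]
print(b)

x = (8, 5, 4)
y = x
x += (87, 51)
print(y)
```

Key concept: += behavior differs for mutable vs immutable.
Step by step:
`a = [4, 7, 5]` → a = [4, 7, 5]
`b = a` → b = [4, 7, 5] (same object as a)
`a += [88, 43]` → a = [4, 7, 5, 88, 43] (same object as b); b = [4, 7, 5, 88, 43] (same object as a)
`print(b)` → prints [4, 7, 5, 88, 43]
`x = (8, 5, 4)` → x = (8, 5, 4)
`y = x` → y = (8, 5, 4)
`x += (87, 51)` → x = (8, 5, 4, 87, 51)
`print(y)` → prints (8, 5, 4)

Answer:
[4, 7, 5, 88, 43]
(8, 5, 4)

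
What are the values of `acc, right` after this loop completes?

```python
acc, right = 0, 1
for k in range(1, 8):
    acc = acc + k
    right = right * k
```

Sum and factorial of 1 to 7
`acc, right` takes the values: (0, 1) → (1, 1) → (3, 1) → (3, 2) → (6, 2) → (6, 6) → (10, 6) → (10, 24) → (15, 24) → (15, 120) → (21, 120) → (21, 720) → (28, 720) → (28, 5040)

Answer: 28, 5040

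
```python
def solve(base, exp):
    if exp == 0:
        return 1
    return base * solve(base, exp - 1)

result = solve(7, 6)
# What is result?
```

solve(7, 6) = 7 * 7 * 7 * 7 * 7 * 7 = 117649

Answer: 117649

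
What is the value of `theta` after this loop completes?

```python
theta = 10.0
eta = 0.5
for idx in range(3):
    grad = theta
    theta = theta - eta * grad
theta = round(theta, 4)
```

Gradient descent: w = 10.0 * (1 - 0.5)^3
`theta` takes the values: 10.0 → 5.0 → 2.5 → 1.25

Answer: 1.25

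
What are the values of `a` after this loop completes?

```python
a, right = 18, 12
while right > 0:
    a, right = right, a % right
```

GCD of 18 and 12
`a` takes the values: 18 → 12 → 6

Answer: 6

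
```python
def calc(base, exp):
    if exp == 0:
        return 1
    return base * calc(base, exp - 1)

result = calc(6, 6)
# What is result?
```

calc(6, 6) = 6 * 6 * 6 * 6 * 6 * 6 = 46656

Answer: 46656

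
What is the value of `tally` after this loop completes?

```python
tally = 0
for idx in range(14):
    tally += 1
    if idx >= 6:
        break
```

Loop breaks when idx reaches 6, tally is 7
`tally` takes the values: 0 → 1 → 2 → 3 → 4 → 5 → 6 → 7

Answer: 7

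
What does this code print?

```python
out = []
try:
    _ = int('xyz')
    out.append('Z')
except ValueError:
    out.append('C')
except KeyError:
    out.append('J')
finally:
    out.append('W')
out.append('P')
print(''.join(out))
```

Execution trace: 'C' (except ValueError) → 'W' (finally) → 'P' (after the try/except). Output: CWP

Answer: CWP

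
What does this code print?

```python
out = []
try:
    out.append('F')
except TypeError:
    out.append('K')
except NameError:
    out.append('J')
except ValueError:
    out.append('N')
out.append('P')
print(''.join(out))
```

Execution trace: 'F' (try body, no exception) → 'P' (after the try/except). Output: FP

Answer: FP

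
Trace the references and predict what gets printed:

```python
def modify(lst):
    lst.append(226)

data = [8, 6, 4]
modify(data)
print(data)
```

Key concept: function modifies passed list.
Step by step:
`data = [8, 6, 4]` → data = [8, 6, 4]
`modify(data)` → data = [8, 6, 4, 226]
`print(data)` → prints [8, 6, 4, 226]

Answer: [8, 6, 4, 226]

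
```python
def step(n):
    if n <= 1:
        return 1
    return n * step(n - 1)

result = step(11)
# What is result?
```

step(11) = 11 * 10 * 9 * 8 * 7 * 6 * 5 * 4 * 3 * 2 * 1 = 39916800

Answer: 39916800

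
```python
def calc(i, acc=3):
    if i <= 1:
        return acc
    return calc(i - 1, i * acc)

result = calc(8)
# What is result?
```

Accumulator trace (n, acc): (8, 3) -> (7, 24) -> (6, 168) -> (5, 1008) -> (4, 5040) -> (3, 20160) -> (2, 60480) -> (1, 120960) -> return 120960

Answer: 120960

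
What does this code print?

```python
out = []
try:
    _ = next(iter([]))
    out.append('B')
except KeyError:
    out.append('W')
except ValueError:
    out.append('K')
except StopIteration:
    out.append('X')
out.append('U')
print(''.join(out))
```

Execution trace: 'X' (except StopIteration) → 'U' (after the try/except). Output: XU

Answer: XU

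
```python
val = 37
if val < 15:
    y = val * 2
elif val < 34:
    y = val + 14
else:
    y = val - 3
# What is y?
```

Trace:
`val = 37` → val = 37
`if val < 15: ...` → val < 15 is False, val < 34 is False, take else branch → y = 34
So y = 34

Answer: 34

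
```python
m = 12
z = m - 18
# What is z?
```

Trace:
`m = 12` → m = 12
`z = m - 18` → z = -6
So z = -6

Answer: -6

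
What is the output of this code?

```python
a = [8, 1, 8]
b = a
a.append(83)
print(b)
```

Key concept: basic list aliasing.
Step by step:
`a = [8, 1, 8]` → a = [8, 1, 8]
`b = a` → b = [8, 1, 8] (same object as a)
`a.append(83)` → a = [8, 1, 8, 83] (same object as b); b = [8, 1, 8, 83] (same object as a)
`print(b)` → prints [8, 1, 8, 83]

Answer: [8, 1, 8, 83]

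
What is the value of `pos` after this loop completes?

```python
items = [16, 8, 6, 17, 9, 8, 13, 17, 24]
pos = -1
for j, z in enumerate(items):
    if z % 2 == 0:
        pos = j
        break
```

First even number index in [16, 8, 6, 17, 9, 8, 13, 17, 24]
`pos` takes the values: -1 → 0

Answer: 0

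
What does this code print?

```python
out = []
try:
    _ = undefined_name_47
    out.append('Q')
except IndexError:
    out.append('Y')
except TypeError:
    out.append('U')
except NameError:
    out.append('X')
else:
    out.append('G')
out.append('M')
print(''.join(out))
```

Execution trace: 'X' (except NameError) → 'M' (after the try/except). Output: XM

Answer: XM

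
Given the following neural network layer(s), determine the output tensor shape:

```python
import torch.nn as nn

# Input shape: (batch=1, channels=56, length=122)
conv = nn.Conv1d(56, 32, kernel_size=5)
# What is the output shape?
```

Input: (1, 56, 122) -> Output: (1, 32, 118)

Answer: (1, 32, 118)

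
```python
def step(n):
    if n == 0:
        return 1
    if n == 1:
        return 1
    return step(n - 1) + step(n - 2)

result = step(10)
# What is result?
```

Build up from base cases: step(0)=1, step(1)=1, step(2)=2, step(3)=3, step(4)=5, step(5)=8, step(6)=13, ..., step(10)=89

Answer: 89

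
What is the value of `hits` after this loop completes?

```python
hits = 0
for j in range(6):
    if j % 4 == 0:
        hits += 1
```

Count numbers divisible by 4 in range(6)
`hits` takes the values: 0 → 1 → 2

Answer: 2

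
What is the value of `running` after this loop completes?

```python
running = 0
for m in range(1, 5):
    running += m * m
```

Sum of squares 1² to 4² = 30
`running` takes the values: 0 → 1 → 5 → 14 → 30

Answer: 30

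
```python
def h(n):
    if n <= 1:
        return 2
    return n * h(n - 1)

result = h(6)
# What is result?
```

h(6) = 6 * 5 * 4 * 3 * 2 * 2 = 1440

Answer: 1440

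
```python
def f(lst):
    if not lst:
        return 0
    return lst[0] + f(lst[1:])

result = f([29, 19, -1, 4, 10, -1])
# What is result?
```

29 + 19 + (-1) + 4 + 10 + (-1) + 0 = 60

Answer: 60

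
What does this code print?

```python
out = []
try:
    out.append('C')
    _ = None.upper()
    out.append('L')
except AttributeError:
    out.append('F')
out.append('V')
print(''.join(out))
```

Execution trace: 'C' (try body) → 'F' (except AttributeError) → 'V' (after the try/except). Output: CFV

Answer: CFV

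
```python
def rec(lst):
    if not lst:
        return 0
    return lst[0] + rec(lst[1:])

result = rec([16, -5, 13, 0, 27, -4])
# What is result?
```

16 + (-5) + 13 + 0 + 27 + (-4) + 0 = 47

Answer: 47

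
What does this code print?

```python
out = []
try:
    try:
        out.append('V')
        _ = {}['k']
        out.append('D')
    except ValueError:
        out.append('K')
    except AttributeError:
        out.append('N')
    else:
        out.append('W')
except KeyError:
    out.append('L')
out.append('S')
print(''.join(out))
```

Execution trace: 'V' (try body) → 'L' (outer except KeyError) → 'S' (after the try/except). Output: VLS

Answer: VLS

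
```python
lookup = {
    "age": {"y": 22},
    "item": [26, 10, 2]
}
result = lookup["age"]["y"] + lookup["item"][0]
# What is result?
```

Trace:
`lookup = { ...` → lookup = {'age': {'y': 22}, 'item': [26, 10, 2]}
`result = lookup["age"]["y"] + lookup["item"][0]` → result = 48
So result = 48

Answer: 48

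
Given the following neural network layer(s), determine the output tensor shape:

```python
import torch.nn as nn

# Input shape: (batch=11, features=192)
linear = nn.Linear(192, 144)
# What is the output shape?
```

Input: (11, 192) -> Output: (11, 144)

Answer: (11, 144)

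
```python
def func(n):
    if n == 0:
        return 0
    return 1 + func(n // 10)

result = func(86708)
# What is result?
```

Count of digits of 86708: 5

Answer: 5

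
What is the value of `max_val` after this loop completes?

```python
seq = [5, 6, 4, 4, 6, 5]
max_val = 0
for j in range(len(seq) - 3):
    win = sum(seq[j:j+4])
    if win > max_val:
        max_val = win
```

Max sum of 4-element window in [5, 6, 4, 4, 6, 5]
`max_val` takes the values: 0 → 19 → 20

Answer: 20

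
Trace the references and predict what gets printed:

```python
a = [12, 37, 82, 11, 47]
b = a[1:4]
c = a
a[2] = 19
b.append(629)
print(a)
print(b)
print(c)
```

Key concept: slice vs alias.
Step by step:
`a = [12, 37, 82, 11, 47]` → a = [12, 37, 82, 11, 47]
`b = a[1:4]` → b = [37, 82, 11]
`c = a` → c = [12, 37, 82, 11, 47] (same object as a)
`a[2] = 19` → a = [12, 37, 19, 11, 47] (same object as c); c = [12, 37, 19, 11, 47] (same object as a)
`b.append(629)` → b = [37, 82, 11, 629]
`print(a)` → prints [12, 37, 19, 11, 47]
`print(b)` → prints [37, 82, 11, 629]
`print(c)` → prints [12, 37, 19, 11, 47]

Answer:
[12, 37, 19, 11, 47]
[37, 82, 11, 629]
[12, 37, 19, 11, 47]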